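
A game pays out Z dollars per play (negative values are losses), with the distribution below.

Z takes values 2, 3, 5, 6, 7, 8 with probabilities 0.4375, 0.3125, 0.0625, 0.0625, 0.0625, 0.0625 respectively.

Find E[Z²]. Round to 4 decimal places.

E[Z²] = (2)²(0.4375) + (3)²(0.3125) + (5)²(0.0625) + (6)²(0.0625) + (7)²(0.0625) + (8)²(0.0625) = 15.4375

15.4375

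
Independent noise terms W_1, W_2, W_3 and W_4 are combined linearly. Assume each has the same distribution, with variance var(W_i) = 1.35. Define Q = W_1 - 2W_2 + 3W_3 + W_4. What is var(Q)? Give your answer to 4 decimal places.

By independence, var(Q) = (1)²var(W_1) + (-2)²var(W_2) + (3)²var(W_3) + (1)²var(W_4)
= (1)²·1.35 + (-2)²·1.35 + (3)²·1.35 + (1)²·1.35 = 20.25

20.2500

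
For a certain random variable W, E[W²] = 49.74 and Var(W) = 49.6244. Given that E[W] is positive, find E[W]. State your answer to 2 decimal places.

0.34

(E[W])² = E[W²] − Var(W) = 49.74 − 49.6244 = 0.1156
E[W] = √0.1156 = 0.34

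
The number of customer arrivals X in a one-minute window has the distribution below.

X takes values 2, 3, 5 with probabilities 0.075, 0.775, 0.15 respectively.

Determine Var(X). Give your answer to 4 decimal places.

E[X] = (2)(0.075) + (3)(0.775) + (5)(0.15) = 3.225
E[X²] = (2)²(0.075) + (3)²(0.775) + (5)²(0.15) = 11.025
Var(X) = E[X²] − (E[X])² = 11.025 − (3.225)² = 0.624375

0.6244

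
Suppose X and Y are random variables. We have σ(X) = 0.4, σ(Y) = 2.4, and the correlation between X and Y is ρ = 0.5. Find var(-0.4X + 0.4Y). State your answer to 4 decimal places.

var(X) = (0.4)² = 0.16;  var(Y) = (2.4)² = 5.76
Cov(X,Y) = ρ·σ(X)·σ(Y) = 0.5·0.4·2.4 = 0.48
var(-0.4X + 0.4Y) = (-0.4)²·var(X) + (0.4)²·var(Y) + 2·(-0.4)·(0.4)·Cov(X,Y)
= 0.16·0.16 + 0.16·5.76 + -0.32·0.48 = 0.7936

0.7936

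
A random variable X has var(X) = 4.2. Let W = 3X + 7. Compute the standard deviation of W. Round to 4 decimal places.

6.1482

var(3X + 7) = (3)²·4.2 = 37.8
SD(W) = √37.8 ≈ 6.1482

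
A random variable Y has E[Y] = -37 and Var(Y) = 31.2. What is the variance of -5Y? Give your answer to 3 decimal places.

Var(-5Y) = (-5)²·Var(Y) = 25·31.2 = 780

780.000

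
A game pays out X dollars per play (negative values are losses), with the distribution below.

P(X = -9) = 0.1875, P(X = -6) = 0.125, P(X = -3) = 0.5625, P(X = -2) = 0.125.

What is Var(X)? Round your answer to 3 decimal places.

6.109

E[X] = (-9)(0.1875) + (-6)(0.125) + (-3)(0.5625) + (-2)(0.125) = -4.375
E[X²] = (-9)²(0.1875) + (-6)²(0.125) + (-3)²(0.5625) + (-2)²(0.125) = 25.25
Var(X) = E[X²] − (E[X])² = 25.25 − (-4.375)² = 6.109375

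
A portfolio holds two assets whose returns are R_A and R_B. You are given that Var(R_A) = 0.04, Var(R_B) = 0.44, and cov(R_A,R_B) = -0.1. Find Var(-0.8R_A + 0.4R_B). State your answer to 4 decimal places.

Var(-0.8R_A + 0.4R_B) = (-0.8)²·Var(R_A) + (0.4)²·Var(R_B) + 2·(-0.8)·(0.4)·cov(R_A,R_B)
= 0.64·0.04 + 0.16·0.44 + -0.64·-0.1 = 0.16

0.1600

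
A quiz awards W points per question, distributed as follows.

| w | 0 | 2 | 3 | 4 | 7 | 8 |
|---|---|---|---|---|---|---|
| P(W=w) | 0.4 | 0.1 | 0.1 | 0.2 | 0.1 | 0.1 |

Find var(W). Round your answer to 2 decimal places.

7.96

E[W] = (0)(0.4) + (2)(0.1) + (3)(0.1) + (4)(0.2) + (7)(0.1) + (8)(0.1) = 2.8
E[W²] = (0)²(0.4) + (2)²(0.1) + (3)²(0.1) + (4)²(0.2) + (7)²(0.1) + (8)²(0.1) = 15.8
var(W) = E[W²] − (E[W])² = 15.8 − (2.8)² = 7.96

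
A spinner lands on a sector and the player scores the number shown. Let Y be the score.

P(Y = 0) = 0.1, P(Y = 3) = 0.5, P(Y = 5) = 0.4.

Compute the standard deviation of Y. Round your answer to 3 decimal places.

1.500

E[Y] = (0)(0.1) + (3)(0.5) + (5)(0.4) = 3.5
E[Y²] = (0)²(0.1) + (3)²(0.5) + (5)²(0.4) = 14.5
V(Y) = E[Y²] − (E[Y])² = 14.5 − (3.5)² = 2.25
σ(Y) = √2.25 ≈ 1.500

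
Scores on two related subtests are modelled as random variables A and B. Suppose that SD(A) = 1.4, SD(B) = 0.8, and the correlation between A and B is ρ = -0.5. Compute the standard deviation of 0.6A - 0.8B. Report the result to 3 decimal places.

V(A) = (1.4)² = 1.96;  V(B) = (0.8)² = 0.64
Cov(A,B) = ρ·SD(A)·SD(B) = -0.5·1.4·0.8 = -0.56
V(0.6A - 0.8B) = (0.6)²·V(A) + (-0.8)²·V(B) + 2·(0.6)·(-0.8)·Cov(A,B)
= 0.36·1.96 + 0.64·0.64 + -0.96·-0.56 = 1.6528
SD(0.6A - 0.8B) = √1.6528 ≈ 1.286

1.286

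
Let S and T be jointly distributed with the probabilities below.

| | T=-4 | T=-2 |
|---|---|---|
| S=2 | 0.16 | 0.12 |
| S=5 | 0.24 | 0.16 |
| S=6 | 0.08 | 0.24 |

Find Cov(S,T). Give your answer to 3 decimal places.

E[S] = 4.48,  E[T] = -2.96
E[ST] = -12.96
Cov(S,T) = E[ST] − E[S]E[T] = -12.96 − (4.48)(-2.96) = 0.3008

0.301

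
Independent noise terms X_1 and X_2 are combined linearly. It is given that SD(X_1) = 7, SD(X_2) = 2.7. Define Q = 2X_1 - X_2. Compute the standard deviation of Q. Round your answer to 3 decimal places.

Var(X_1) = 49, Var(X_2) = 7.29
By independence, Var(Q) = (2)²Var(X_1) + (-1)²Var(X_2)
= (2)²·49 + (-1)²·7.29 = 203.29
SD(Q) = √203.29 ≈ 14.258

14.258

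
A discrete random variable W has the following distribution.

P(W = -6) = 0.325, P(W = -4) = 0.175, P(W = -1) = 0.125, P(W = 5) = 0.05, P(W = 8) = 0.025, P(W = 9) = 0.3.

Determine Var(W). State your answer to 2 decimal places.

E[W] = (-6)(0.325) + (-4)(0.175) + (-1)(0.125) + (5)(0.05) + (8)(0.025) + (9)(0.3) = 0.375
E[W²] = (-6)²(0.325) + (-4)²(0.175) + (-1)²(0.125) + (5)²(0.05) + (8)²(0.025) + (9)²(0.3) = 41.775
Var(W) = E[W²] − (E[W])² = 41.775 − (0.375)² = 41.634375

41.63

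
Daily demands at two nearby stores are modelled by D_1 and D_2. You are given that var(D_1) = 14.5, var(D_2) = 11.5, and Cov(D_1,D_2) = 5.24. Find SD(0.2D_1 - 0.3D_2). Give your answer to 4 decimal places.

0.9931

var(0.2D_1 - 0.3D_2) = (0.2)²·var(D_1) + (-0.3)²·var(D_2) + 2·(0.2)·(-0.3)·Cov(D_1,D_2)
= 0.04·14.5 + 0.09·11.5 + -0.12·5.24 = 0.9862
SD(0.2D_1 - 0.3D_2) = √0.9862 ≈ 0.9931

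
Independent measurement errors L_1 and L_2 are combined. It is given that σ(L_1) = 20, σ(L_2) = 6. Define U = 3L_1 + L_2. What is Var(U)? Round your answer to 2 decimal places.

Var(L_1) = 400, Var(L_2) = 36
By independence, Var(U) = (3)²Var(L_1) + (1)²Var(L_2)
= (3)²·400 + (1)²·36 = 3636

3636.00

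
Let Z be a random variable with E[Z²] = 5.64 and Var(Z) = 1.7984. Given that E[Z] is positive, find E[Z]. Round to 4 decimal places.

(E[Z])² = E[Z²] − Var(Z) = 5.64 − 1.7984 = 3.8416
E[Z] = √3.8416 = 1.96

1.9600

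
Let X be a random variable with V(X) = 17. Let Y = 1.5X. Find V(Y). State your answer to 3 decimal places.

38.250

V(1.5X) = (1.5)²·V(X) = 2.25·17 = 38.25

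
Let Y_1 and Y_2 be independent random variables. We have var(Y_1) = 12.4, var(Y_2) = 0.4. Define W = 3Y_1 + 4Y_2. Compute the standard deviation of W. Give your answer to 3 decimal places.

10.863

By independence, var(W) = (3)²var(Y_1) + (4)²var(Y_2)
= (3)²·12.4 + (4)²·0.4 = 118
SD(W) = √118 ≈ 10.863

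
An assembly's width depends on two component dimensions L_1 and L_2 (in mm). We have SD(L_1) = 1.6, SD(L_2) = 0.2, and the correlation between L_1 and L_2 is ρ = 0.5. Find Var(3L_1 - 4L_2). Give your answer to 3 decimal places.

19.840

Var(L_1) = (1.6)² = 2.56;  Var(L_2) = (0.2)² = 0.04
Cov(L_1,L_2) = ρ·SD(L_1)·SD(L_2) = 0.5·1.6·0.2 = 0.16
Var(3L_1 - 4L_2) = (3)²·Var(L_1) + (-4)²·Var(L_2) + 2·(3)·(-4)·Cov(L_1,L_2)
= 9·2.56 + 16·0.04 + -24·0.16 = 19.84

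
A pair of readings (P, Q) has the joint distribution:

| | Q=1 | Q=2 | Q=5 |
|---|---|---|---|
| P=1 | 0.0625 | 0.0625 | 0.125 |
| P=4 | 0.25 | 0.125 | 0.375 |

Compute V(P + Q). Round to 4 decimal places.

E[P] = 3.25,  E[Q] = 3.1875,  E[PQ] = 10.3125
V(P) = 12.25 − (3.25)² = 1.6875;  V(Q) = 13.5625 − (3.1875)² = 3.40234375
Cov(P,Q) = 10.3125 − (3.25)(3.1875) = -0.046875
V(P + Q) = (1)²·1.6875 + (1)²·3.40234375 + 2·(1)·(1)·-0.046875 = 4.99609375

4.9961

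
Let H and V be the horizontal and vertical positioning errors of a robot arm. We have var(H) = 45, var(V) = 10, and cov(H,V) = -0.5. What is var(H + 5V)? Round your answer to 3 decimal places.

var(H + 5V) = (1)²·var(H) + (5)²·var(V) + 2·(1)·(5)·cov(H,V)
= 1·45 + 25·10 + 10·-0.5 = 290

290.000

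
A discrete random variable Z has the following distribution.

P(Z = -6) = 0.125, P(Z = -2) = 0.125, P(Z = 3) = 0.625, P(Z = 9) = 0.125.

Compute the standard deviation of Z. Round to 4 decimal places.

E[Z] = (-6)(0.125) + (-2)(0.125) + (3)(0.625) + (9)(0.125) = 2
E[Z²] = (-6)²(0.125) + (-2)²(0.125) + (3)²(0.625) + (9)²(0.125) = 20.75
Var(Z) = E[Z²] − (E[Z])² = 20.75 − (2)² = 16.75
sd(Z) = √16.75 ≈ 4.0927

4.0927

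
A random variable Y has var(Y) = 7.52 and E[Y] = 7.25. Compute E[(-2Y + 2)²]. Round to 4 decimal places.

E[-2Y + 2] = -2·7.25 + 2 = -12.5
var(-2Y + 2) = (-2)²·7.52 = 30.08
E[(-2Y + 2)²] = var((-2Y + 2)) + (E[(-2Y + 2)])² = 30.08 + (-12.5)² = 186.33

186.3300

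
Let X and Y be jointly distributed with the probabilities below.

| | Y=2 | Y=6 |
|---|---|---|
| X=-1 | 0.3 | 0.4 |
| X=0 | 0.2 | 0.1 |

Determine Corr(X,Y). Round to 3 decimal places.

-0.218

E[X] = -0.7,  E[Y] = 4
E[XY] = -3
Cov(X,Y) = E[XY] − E[X]E[Y] = -3 − (-0.7)(4) = -0.2
Var(X) = 0.21,  Var(Y) = 4
ρ = -0.2 / √(0.21·4) ≈ -0.218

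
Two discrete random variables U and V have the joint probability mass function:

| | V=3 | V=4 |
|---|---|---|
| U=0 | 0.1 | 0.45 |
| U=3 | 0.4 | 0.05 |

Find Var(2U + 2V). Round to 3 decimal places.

E[U] = 1.35,  E[V] = 3.5,  E[UV] = 4.2
Var(U) = 4.05 − (1.35)² = 2.2275;  Var(V) = 12.5 − (3.5)² = 0.25
Cov(U,V) = 4.2 − (1.35)(3.5) = -0.525
Var(2U + 2V) = (2)²·2.2275 + (2)²·0.25 + 2·(2)·(2)·-0.525 = 5.71

5.710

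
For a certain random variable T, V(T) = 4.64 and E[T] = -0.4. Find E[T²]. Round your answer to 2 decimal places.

4.80

E[T²] = V(T) + (E[T])² = 4.64 + (-0.4)² = 4.8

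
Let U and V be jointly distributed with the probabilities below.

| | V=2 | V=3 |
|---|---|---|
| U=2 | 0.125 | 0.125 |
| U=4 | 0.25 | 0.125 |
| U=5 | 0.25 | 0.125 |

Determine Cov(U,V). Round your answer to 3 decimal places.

-0.078

E[U] = 3.875,  E[V] = 2.375
E[UV] = 9.125
Cov(U,V) = E[UV] − E[U]E[V] = 9.125 − (3.875)(2.375) = -0.078125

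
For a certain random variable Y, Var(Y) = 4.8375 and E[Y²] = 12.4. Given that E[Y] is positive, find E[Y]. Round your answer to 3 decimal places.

(E[Y])² = E[Y²] − Var(Y) = 12.4 − 4.8375 = 7.5625
E[Y] = √7.5625 = 2.75

2.750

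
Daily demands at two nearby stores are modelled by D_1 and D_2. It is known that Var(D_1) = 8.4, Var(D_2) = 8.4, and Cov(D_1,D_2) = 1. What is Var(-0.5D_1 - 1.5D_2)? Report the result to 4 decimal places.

22.5000

Var(-0.5D_1 - 1.5D_2) = (-0.5)²·Var(D_1) + (-1.5)²·Var(D_2) + 2·(-0.5)·(-1.5)·Cov(D_1,D_2)
= 0.25·8.4 + 2.25·8.4 + 1.5·1 = 22.5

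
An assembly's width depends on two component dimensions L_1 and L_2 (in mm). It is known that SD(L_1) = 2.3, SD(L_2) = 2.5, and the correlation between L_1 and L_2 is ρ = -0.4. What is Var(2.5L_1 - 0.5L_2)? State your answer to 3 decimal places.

40.375

Var(L_1) = (2.3)² = 5.29;  Var(L_2) = (2.5)² = 6.25
cov(L_1,L_2) = ρ·SD(L_1)·SD(L_2) = -0.4·2.3·2.5 = -2.3
Var(2.5L_1 - 0.5L_2) = (2.5)²·Var(L_1) + (-0.5)²·Var(L_2) + 2·(2.5)·(-0.5)·cov(L_1,L_2)
= 6.25·5.29 + 0.25·6.25 + -2.5·-2.3 = 40.375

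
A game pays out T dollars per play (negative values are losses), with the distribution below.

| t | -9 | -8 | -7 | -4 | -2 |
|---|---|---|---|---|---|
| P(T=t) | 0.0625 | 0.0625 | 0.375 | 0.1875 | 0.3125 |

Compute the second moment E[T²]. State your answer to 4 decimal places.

31.6875

E[T²] = (-9)²(0.0625) + (-8)²(0.0625) + (-7)²(0.375) + (-4)²(0.1875) + (-2)²(0.3125) = 31.6875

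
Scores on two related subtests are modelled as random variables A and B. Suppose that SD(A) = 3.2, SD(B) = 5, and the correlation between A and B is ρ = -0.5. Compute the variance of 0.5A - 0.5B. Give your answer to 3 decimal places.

Var(A) = (3.2)² = 10.24;  Var(B) = (5)² = 25
Cov(A,B) = ρ·SD(A)·SD(B) = -0.5·3.2·5 = -8
Var(0.5A - 0.5B) = (0.5)²·Var(A) + (-0.5)²·Var(B) + 2·(0.5)·(-0.5)·Cov(A,B)
= 0.25·10.24 + 0.25·25 + -0.5·-8 = 12.81

12.810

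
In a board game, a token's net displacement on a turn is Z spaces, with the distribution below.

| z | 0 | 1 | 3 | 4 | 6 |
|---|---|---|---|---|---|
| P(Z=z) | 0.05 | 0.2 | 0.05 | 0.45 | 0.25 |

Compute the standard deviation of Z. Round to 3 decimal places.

1.878

E[Z] = (0)(0.05) + (1)(0.2) + (3)(0.05) + (4)(0.45) + (6)(0.25) = 3.65
E[Z²] = (0)²(0.05) + (1)²(0.2) + (3)²(0.05) + (4)²(0.45) + (6)²(0.25) = 16.85
Var(Z) = E[Z²] − (E[Z])² = 16.85 − (3.65)² = 3.5275
sd(Z) = √3.5275 ≈ 1.878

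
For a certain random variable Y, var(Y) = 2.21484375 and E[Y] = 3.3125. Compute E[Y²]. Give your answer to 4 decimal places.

13.1875

E[Y²] = var(Y) + (E[Y])² = 2.21484375 + (3.3125)² = 13.1875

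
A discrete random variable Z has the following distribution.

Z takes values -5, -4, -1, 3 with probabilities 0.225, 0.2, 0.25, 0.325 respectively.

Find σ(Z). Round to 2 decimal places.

3.25

E[Z] = (-5)(0.225) + (-4)(0.2) + (-1)(0.25) + (3)(0.325) = -1.2
E[Z²] = (-5)²(0.225) + (-4)²(0.2) + (-1)²(0.25) + (3)²(0.325) = 12
Var(Z) = E[Z²] − (E[Z])² = 12 − (-1.2)² = 10.56
σ(Z) = √10.56 ≈ 3.25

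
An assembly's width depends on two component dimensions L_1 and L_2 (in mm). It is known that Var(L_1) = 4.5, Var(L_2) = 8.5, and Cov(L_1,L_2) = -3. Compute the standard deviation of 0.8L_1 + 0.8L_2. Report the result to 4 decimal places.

2.1166

Var(0.8L_1 + 0.8L_2) = (0.8)²·Var(L_1) + (0.8)²·Var(L_2) + 2·(0.8)·(0.8)·Cov(L_1,L_2)
= 0.64·4.5 + 0.64·8.5 + 1.28·-3 = 4.48
SD(0.8L_1 + 0.8L_2) = √4.48 ≈ 2.1166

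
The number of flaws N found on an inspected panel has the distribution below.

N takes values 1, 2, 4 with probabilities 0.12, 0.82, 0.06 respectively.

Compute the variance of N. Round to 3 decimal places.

0.360

E[N] = (1)(0.12) + (2)(0.82) + (4)(0.06) = 2
E[N²] = (1)²(0.12) + (2)²(0.82) + (4)²(0.06) = 4.36
V(N) = E[N²] − (E[N])² = 4.36 − (2)² = 0.36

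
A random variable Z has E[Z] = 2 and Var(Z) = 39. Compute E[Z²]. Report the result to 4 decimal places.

43.0000

E[Z²] = Var(Z) + (E[Z])² = 39 + (2)² = 43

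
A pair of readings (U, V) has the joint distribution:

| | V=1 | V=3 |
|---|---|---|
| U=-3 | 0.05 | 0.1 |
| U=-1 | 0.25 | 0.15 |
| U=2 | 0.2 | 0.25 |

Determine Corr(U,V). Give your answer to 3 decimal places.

0.027

E[U] = 0.05,  E[V] = 2
E[UV] = 0.15
cov(U,V) = E[UV] − E[U]E[V] = 0.15 − (0.05)(2) = 0.05
Var(U) = 3.5475,  Var(V) = 1
ρ = 0.05 / √(3.5475·1) ≈ 0.027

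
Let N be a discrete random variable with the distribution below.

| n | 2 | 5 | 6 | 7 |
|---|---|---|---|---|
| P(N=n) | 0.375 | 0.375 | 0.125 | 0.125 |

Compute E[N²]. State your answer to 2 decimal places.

21.50

E[N²] = (2)²(0.375) + (5)²(0.375) + (6)²(0.125) + (7)²(0.125) = 21.5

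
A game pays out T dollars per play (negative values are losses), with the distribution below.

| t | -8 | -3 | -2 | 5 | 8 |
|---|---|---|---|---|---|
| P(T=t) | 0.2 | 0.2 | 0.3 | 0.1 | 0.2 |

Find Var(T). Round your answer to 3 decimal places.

30.610

E[T] = (-8)(0.2) + (-3)(0.2) + (-2)(0.3) + (5)(0.1) + (8)(0.2) = -0.7
E[T²] = (-8)²(0.2) + (-3)²(0.2) + (-2)²(0.3) + (5)²(0.1) + (8)²(0.2) = 31.1
Var(T) = E[T²] − (E[T])² = 31.1 − (-0.7)² = 30.61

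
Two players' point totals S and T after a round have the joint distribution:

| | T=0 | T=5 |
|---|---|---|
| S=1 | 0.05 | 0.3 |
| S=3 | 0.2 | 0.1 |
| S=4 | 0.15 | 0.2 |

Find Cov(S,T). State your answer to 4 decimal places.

E[S] = 2.65,  E[T] = 3
E[ST] = 7
Cov(S,T) = E[ST] − E[S]E[T] = 7 − (2.65)(3) = -0.95

-0.9500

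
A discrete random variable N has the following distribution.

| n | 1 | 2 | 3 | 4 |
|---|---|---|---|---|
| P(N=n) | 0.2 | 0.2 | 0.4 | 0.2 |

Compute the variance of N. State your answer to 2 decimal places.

1.04

E[N] = (1)(0.2) + (2)(0.2) + (3)(0.4) + (4)(0.2) = 2.6
E[N²] = (1)²(0.2) + (2)²(0.2) + (3)²(0.4) + (4)²(0.2) = 7.8
Var(N) = E[N²] − (E[N])² = 7.8 − (2.6)² = 1.04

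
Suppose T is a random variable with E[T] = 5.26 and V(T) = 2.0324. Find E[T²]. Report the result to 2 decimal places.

E[T²] = V(T) + (E[T])² = 2.0324 + (5.26)² = 29.7

29.70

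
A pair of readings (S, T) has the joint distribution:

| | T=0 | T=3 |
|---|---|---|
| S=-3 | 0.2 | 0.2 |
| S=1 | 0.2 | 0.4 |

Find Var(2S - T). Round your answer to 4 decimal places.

E[S] = -0.6,  E[T] = 1.8,  E[ST] = -0.6
Var(S) = 4.2 − (-0.6)² = 3.84;  Var(T) = 5.4 − (1.8)² = 2.16
cov(S,T) = -0.6 − (-0.6)(1.8) = 0.48
Var(2S - T) = (2)²·3.84 + (-1)²·2.16 + 2·(2)·(-1)·0.48 = 15.6

15.6000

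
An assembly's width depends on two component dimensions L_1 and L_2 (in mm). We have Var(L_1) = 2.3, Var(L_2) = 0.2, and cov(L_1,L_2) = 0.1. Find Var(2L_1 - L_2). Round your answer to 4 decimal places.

9.0000

Var(2L_1 - L_2) = (2)²·Var(L_1) + (-1)²·Var(L_2) + 2·(2)·(-1)·cov(L_1,L_2)
= 4·2.3 + 1·0.2 + -4·0.1 = 9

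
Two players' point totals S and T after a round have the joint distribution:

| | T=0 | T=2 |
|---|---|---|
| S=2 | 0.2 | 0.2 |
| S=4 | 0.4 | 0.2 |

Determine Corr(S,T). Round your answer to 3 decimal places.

E[S] = 3.2,  E[T] = 0.8
E[ST] = 2.4
Cov(S,T) = E[ST] − E[S]E[T] = 2.4 − (3.2)(0.8) = -0.16
var(S) = 0.96,  var(T) = 0.96
ρ = -0.16 / √(0.96·0.96) ≈ -0.167

-0.167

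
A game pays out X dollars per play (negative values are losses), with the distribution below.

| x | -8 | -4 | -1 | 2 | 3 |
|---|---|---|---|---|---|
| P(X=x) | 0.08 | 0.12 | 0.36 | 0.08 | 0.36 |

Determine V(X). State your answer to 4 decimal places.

10.9024

E[X] = (-8)(0.08) + (-4)(0.12) + (-1)(0.36) + (2)(0.08) + (3)(0.36) = -0.24
E[X²] = (-8)²(0.08) + (-4)²(0.12) + (-1)²(0.36) + (2)²(0.08) + (3)²(0.36) = 10.96
V(X) = E[X²] − (E[X])² = 10.96 − (-0.24)² = 10.9024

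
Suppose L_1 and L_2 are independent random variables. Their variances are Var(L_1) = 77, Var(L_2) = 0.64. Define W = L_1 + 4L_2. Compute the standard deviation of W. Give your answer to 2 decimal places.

9.34

By independence, Var(W) = (1)²Var(L_1) + (4)²Var(L_2)
= (1)²·77 + (4)²·0.64 = 87.24
SD(W) = √87.24 ≈ 9.34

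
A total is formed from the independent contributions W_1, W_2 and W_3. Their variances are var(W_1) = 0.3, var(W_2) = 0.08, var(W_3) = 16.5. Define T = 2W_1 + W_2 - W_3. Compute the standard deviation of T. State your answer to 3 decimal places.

4.217

By independence, var(T) = (2)²var(W_1) + (1)²var(W_2) + (-1)²var(W_3)
= (2)²·0.3 + (1)²·0.08 + (-1)²·16.5 = 17.78
SD(T) = √17.78 ≈ 4.217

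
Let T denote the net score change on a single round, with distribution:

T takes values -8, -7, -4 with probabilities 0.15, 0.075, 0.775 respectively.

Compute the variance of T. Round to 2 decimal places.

2.39

E[T] = (-8)(0.15) + (-7)(0.075) + (-4)(0.775) = -4.825
E[T²] = (-8)²(0.15) + (-7)²(0.075) + (-4)²(0.775) = 25.675
V(T) = E[T²] − (E[T])² = 25.675 − (-4.825)² = 2.394375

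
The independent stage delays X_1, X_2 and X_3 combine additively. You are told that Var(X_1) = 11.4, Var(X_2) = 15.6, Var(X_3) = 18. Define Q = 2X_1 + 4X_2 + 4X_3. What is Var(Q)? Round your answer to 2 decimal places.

583.20

By independence, Var(Q) = (2)²Var(X_1) + (4)²Var(X_2) + (4)²Var(X_3)
= (2)²·11.4 + (4)²·15.6 + (4)²·18 = 583.2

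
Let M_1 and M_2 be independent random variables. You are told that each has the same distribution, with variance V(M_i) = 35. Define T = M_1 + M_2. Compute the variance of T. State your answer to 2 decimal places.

By independence, V(T) = (1)²V(M_1) + (1)²V(M_2)
= (1)²·35 + (1)²·35 = 70

70.00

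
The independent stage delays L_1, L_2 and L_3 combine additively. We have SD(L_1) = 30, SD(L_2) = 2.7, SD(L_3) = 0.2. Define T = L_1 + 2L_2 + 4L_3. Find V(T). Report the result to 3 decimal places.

V(L_1) = 900, V(L_2) = 7.29, V(L_3) = 0.04
By independence, V(T) = (1)²V(L_1) + (2)²V(L_2) + (4)²V(L_3)
= (1)²·900 + (2)²·7.29 + (4)²·0.04 = 929.8

929.800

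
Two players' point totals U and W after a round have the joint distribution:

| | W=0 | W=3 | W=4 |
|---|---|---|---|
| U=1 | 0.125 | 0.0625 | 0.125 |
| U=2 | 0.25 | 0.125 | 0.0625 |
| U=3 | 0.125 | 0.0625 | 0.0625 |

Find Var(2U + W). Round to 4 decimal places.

E[U] = 1.9375,  E[W] = 1.75,  E[UW] = 3.25
Var(U) = 4.3125 − (1.9375)² = 0.55859375;  Var(W) = 6.25 − (1.75)² = 3.1875
Cov(U,W) = 3.25 − (1.9375)(1.75) = -0.140625
Var(2U + W) = (2)²·0.55859375 + (1)²·3.1875 + 2·(2)·(1)·-0.140625 = 4.859375

4.8594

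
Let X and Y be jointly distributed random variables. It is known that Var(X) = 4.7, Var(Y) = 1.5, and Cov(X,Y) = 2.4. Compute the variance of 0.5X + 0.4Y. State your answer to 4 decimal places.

2.3750

Var(0.5X + 0.4Y) = (0.5)²·Var(X) + (0.4)²·Var(Y) + 2·(0.5)·(0.4)·Cov(X,Y)
= 0.25·4.7 + 0.16·1.5 + 0.4·2.4 = 2.375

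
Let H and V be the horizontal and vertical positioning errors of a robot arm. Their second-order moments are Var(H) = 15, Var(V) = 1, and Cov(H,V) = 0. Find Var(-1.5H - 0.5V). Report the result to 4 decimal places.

Var(-1.5H - 0.5V) = (-1.5)²·Var(H) + (-0.5)²·Var(V) + 2·(-1.5)·(-0.5)·Cov(H,V)
= 2.25·15 + 0.25·1 + 1.5·0 = 34

34.0000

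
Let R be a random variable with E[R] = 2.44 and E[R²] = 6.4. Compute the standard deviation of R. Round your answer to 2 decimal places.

Var(R) = 6.4 − (2.44)² = 0.4464
σ(R) = √0.4464 ≈ 0.67

0.67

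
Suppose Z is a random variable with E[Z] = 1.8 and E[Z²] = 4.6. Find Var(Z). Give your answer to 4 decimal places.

1.3600

Var(Z) = 4.6 − (1.8)² = 1.36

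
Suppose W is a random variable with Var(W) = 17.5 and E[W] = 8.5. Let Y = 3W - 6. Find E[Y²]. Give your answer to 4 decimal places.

E[3W - 6] = 3·8.5 − 6 = 19.5
Var(3W - 6) = (3)²·17.5 = 157.5
E[Y²] = Var(Y) + (E[Y])² = 157.5 + (19.5)² = 537.75

537.7500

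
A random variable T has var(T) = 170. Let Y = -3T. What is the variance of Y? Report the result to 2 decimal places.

1530.00

var(-3T) = (-3)²·var(T) = 9·170 = 1530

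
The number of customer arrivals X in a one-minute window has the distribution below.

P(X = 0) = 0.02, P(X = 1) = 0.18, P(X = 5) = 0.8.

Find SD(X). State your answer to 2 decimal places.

1.65

E[X] = (0)(0.02) + (1)(0.18) + (5)(0.8) = 4.18
E[X²] = (0)²(0.02) + (1)²(0.18) + (5)²(0.8) = 20.18
Var(X) = E[X²] − (E[X])² = 20.18 − (4.18)² = 2.7076
SD(X) = √2.7076 ≈ 1.65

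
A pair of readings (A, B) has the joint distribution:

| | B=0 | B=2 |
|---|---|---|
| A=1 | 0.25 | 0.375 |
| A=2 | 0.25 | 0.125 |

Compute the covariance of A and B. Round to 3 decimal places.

-0.125

E[A] = 1.375,  E[B] = 1
E[AB] = 1.25
cov(A,B) = E[AB] − E[A]E[B] = 1.25 − (1.375)(1) = -0.125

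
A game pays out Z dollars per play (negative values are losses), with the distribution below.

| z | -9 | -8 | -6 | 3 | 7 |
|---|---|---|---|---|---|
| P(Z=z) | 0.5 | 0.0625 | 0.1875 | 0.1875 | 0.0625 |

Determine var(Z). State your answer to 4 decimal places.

E[Z] = (-9)(0.5) + (-8)(0.0625) + (-6)(0.1875) + (3)(0.1875) + (7)(0.0625) = -5.125
E[Z²] = (-9)²(0.5) + (-8)²(0.0625) + (-6)²(0.1875) + (3)²(0.1875) + (7)²(0.0625) = 56
var(Z) = E[Z²] − (E[Z])² = 56 − (-5.125)² = 29.734375

29.7344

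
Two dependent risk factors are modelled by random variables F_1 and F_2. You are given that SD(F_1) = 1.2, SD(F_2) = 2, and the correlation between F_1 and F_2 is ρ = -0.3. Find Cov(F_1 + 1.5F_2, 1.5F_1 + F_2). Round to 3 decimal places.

var(F_1) = (1.2)² = 1.44;  var(F_2) = (2)² = 4
Cov(F_1,F_2) = ρ·SD(F_1)·SD(F_2) = -0.3·1.2·2 = -0.72
Cov(F_1 + 1.5F_2, 1.5F_1 + F_2) = (1)(1.5)var(F_1) + (1.5)(1)var(F_2) + [(1)(1) + (1.5)(1.5)]Cov(F_1,F_2)
= 1.5·1.44 + 1.5·4 + 3.25·-0.72 = 5.82

5.820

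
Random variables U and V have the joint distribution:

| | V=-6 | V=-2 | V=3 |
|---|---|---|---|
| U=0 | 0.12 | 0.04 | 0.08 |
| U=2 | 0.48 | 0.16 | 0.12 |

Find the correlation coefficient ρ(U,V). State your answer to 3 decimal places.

E[U] = 1.52,  E[V] = -3.4
E[UV] = -5.68
cov(U,V) = E[UV] − E[U]E[V] = -5.68 − (1.52)(-3.4) = -0.512
Var(U) = 0.7296,  Var(V) = 12.64
ρ = -0.512 / √(0.7296·12.64) ≈ -0.169

-0.169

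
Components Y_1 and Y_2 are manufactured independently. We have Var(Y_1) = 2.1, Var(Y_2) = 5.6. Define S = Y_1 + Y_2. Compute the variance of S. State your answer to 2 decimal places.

By independence, Var(S) = (1)²Var(Y_1) + (1)²Var(Y_2)
= (1)²·2.1 + (1)²·5.6 = 7.7

7.70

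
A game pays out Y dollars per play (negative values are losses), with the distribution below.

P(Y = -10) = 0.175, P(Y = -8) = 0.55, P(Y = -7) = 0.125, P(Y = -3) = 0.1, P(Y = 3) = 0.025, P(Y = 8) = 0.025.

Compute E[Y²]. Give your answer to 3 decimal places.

E[Y²] = (-10)²(0.175) + (-8)²(0.55) + (-7)²(0.125) + (-3)²(0.1) + (3)²(0.025) + (8)²(0.025) = 61.55

61.550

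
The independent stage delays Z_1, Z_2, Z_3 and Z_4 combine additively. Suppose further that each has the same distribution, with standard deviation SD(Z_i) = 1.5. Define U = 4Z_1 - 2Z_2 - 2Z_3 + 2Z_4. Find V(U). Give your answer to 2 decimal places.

V(Z_i) = (1.5)² = 2.25
By independence, V(U) = (4)²V(Z_1) + (-2)²V(Z_2) + (-2)²V(Z_3) + (2)²V(Z_4)
= (4)²·2.25 + (-2)²·2.25 + (-2)²·2.25 + (2)²·2.25 = 63

63.00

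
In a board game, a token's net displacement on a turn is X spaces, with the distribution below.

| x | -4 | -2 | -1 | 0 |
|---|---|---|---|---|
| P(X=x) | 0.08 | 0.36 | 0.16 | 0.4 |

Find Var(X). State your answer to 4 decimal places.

E[X] = (-4)(0.08) + (-2)(0.36) + (-1)(0.16) + (0)(0.4) = -1.2
E[X²] = (-4)²(0.08) + (-2)²(0.36) + (-1)²(0.16) + (0)²(0.4) = 2.88
Var(X) = E[X²] − (E[X])² = 2.88 − (-1.2)² = 1.44

1.4400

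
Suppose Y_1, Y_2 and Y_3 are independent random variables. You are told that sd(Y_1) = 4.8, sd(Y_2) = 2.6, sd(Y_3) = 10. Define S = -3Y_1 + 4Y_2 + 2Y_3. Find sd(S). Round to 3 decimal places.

26.749

V(Y_1) = 23.04, V(Y_2) = 6.76, V(Y_3) = 100
By independence, V(S) = (-3)²V(Y_1) + (4)²V(Y_2) + (2)²V(Y_3)
= (-3)²·23.04 + (4)²·6.76 + (2)²·100 = 715.52
sd(S) = √715.52 ≈ 26.749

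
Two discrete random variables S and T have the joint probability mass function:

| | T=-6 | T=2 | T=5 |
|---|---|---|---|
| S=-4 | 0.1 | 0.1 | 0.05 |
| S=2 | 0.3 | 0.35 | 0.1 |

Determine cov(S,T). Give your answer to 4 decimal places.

-0.2250

E[S] = 0.5,  E[T] = -0.75
E[ST] = -0.6
cov(S,T) = E[ST] − E[S]E[T] = -0.6 − (0.5)(-0.75) = -0.225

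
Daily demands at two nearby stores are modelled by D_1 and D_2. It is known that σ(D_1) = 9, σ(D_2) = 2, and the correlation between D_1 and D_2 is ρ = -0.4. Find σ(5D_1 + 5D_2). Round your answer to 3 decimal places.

Var(D_1) = (9)² = 81;  Var(D_2) = (2)² = 4
cov(D_1,D_2) = ρ·σ(D_1)·σ(D_2) = -0.4·9·2 = -7.2
Var(5D_1 + 5D_2) = (5)²·Var(D_1) + (5)²·Var(D_2) + 2·(5)·(5)·cov(D_1,D_2)
= 25·81 + 25·4 + 50·-7.2 = 1765
σ(5D_1 + 5D_2) = √1765 ≈ 42.012

42.012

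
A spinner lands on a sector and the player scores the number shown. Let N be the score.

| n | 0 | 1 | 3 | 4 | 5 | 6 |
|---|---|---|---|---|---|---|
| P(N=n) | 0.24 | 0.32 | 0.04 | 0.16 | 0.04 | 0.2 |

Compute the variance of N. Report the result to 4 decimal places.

E[N] = (0)(0.24) + (1)(0.32) + (3)(0.04) + (4)(0.16) + (5)(0.04) + (6)(0.2) = 2.48
E[N²] = (0)²(0.24) + (1)²(0.32) + (3)²(0.04) + (4)²(0.16) + (5)²(0.04) + (6)²(0.2) = 11.44
var(N) = E[N²] − (E[N])² = 11.44 − (2.48)² = 5.2896

5.2896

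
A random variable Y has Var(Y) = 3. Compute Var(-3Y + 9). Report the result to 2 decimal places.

27.00

Var(-3Y + 9) = (-3)²·Var(Y) = 9·3 = 27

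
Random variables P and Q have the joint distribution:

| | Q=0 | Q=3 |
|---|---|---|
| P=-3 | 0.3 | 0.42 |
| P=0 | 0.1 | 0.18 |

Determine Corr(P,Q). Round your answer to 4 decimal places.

0.0546

E[P] = -2.16,  E[Q] = 1.8
E[PQ] = -3.78
Cov(P,Q) = E[PQ] − E[P]E[Q] = -3.78 − (-2.16)(1.8) = 0.108
var(P) = 1.8144,  var(Q) = 2.16
ρ = 0.108 / √(1.8144·2.16) ≈ 0.0546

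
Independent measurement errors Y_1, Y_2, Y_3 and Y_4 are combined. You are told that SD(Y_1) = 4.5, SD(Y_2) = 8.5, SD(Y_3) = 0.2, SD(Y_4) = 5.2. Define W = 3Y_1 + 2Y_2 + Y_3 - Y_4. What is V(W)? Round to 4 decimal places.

498.3300

V(Y_1) = 20.25, V(Y_2) = 72.25, V(Y_3) = 0.04, V(Y_4) = 27.04
By independence, V(W) = (3)²V(Y_1) + (2)²V(Y_2) + (1)²V(Y_3) + (-1)²V(Y_4)
= (3)²·20.25 + (2)²·72.25 + (1)²·0.04 + (-1)²·27.04 = 498.33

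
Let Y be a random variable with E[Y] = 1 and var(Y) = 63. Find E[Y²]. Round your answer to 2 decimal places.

64.00

E[Y²] = var(Y) + (E[Y])² = 63 + (1)² = 64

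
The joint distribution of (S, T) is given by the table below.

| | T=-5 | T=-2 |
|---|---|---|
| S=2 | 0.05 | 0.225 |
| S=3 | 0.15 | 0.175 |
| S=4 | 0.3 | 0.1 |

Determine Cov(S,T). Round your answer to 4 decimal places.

E[S] = 3.125,  E[T] = -3.5
E[ST] = -11.5
Cov(S,T) = E[ST] − E[S]E[T] = -11.5 − (3.125)(-3.5) = -0.5625

-0.5625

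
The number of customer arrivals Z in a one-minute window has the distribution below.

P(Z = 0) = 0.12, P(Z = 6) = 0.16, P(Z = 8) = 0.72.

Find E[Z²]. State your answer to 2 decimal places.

E[Z²] = (0)²(0.12) + (6)²(0.16) + (8)²(0.72) = 51.84

51.84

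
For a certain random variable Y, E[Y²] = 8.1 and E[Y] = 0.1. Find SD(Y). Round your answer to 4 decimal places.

var(Y) = 8.1 − (0.1)² = 8.09
SD(Y) = √8.09 ≈ 2.8443

2.8443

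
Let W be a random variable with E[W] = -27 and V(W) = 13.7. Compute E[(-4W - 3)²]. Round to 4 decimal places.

E[-4W - 3] = -4·-27 − 3 = 105
V(-4W - 3) = (-4)²·13.7 = 219.2
E[(-4W - 3)²] = V((-4W - 3)) + (E[(-4W - 3)])² = 219.2 + (105)² = 11244.2

11244.2000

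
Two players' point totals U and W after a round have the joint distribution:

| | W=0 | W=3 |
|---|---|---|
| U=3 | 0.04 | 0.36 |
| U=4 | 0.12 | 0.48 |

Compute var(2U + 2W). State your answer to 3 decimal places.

5.222

E[U] = 3.6,  E[W] = 2.52,  E[UW] = 9
var(U) = 13.2 − (3.6)² = 0.24;  var(W) = 7.56 − (2.52)² = 1.2096
Cov(U,W) = 9 − (3.6)(2.52) = -0.072
var(2U + 2W) = (2)²·0.24 + (2)²·1.2096 + 2·(2)·(2)·-0.072 = 5.2224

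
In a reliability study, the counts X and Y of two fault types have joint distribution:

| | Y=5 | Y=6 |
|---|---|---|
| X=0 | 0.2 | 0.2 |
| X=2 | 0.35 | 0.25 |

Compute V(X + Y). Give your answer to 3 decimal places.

E[X] = 1.2,  E[Y] = 5.45,  E[XY] = 6.5
V(X) = 2.4 − (1.2)² = 0.96;  V(Y) = 29.95 − (5.45)² = 0.2475
Cov(X,Y) = 6.5 − (1.2)(5.45) = -0.04
V(X + Y) = (1)²·0.96 + (1)²·0.2475 + 2·(1)·(1)·-0.04 = 1.1275

1.128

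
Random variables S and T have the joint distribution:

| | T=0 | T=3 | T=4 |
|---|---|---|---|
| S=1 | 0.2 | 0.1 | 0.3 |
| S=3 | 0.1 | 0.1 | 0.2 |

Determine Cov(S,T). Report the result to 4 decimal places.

0.1200

E[S] = 1.8,  E[T] = 2.6
E[ST] = 4.8
Cov(S,T) = E[ST] − E[S]E[T] = 4.8 − (1.8)(2.6) = 0.12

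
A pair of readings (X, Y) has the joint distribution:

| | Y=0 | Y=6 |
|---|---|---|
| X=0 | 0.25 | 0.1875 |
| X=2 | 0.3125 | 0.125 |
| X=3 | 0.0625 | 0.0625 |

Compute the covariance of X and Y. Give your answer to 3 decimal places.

-0.188

E[X] = 1.25,  E[Y] = 2.25
E[XY] = 2.625
cov(X,Y) = E[XY] − E[X]E[Y] = 2.625 − (1.25)(2.25) = -0.1875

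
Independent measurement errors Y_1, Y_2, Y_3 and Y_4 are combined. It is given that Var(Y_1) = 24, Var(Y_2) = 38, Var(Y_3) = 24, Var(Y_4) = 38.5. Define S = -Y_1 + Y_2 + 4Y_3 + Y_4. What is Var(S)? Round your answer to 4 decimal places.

By independence, Var(S) = (-1)²Var(Y_1) + (1)²Var(Y_2) + (4)²Var(Y_3) + (1)²Var(Y_4)
= (-1)²·24 + (1)²·38 + (4)²·24 + (1)²·38.5 = 484.5

484.5000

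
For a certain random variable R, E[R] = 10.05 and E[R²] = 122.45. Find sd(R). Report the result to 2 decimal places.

var(R) = 122.45 − (10.05)² = 21.4475
sd(R) = √21.4475 ≈ 4.63

4.63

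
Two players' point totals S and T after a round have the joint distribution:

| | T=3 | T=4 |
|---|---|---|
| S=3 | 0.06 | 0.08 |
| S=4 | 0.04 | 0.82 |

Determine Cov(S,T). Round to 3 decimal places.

0.046

E[S] = 3.86,  E[T] = 3.9
E[ST] = 15.1
Cov(S,T) = E[ST] − E[S]E[T] = 15.1 − (3.86)(3.9) = 0.046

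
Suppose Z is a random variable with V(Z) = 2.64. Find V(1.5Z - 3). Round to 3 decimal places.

5.940

V(1.5Z - 3) = (1.5)²·V(Z) = 2.25·2.64 = 5.94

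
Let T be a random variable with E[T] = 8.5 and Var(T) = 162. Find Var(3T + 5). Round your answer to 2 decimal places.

Var(3T + 5) = (3)²·Var(T) = 9·162 = 1458

1458.00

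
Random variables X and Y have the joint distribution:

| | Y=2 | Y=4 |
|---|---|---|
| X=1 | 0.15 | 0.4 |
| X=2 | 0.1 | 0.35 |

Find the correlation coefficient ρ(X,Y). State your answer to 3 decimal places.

E[X] = 1.45,  E[Y] = 3.5
E[XY] = 5.1
Cov(X,Y) = E[XY] − E[X]E[Y] = 5.1 − (1.45)(3.5) = 0.025
V(X) = 0.2475,  V(Y) = 0.75
ρ = 0.025 / √(0.2475·0.75) ≈ 0.058

0.058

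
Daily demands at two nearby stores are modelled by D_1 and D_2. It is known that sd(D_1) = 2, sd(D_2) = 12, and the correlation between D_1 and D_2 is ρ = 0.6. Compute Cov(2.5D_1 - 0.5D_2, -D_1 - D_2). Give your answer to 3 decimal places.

V(D_1) = (2)² = 4;  V(D_2) = (12)² = 144
Cov(D_1,D_2) = ρ·sd(D_1)·sd(D_2) = 0.6·2·12 = 14.4
Cov(2.5D_1 - 0.5D_2, -D_1 - D_2) = (2.5)(-1)V(D_1) + (-0.5)(-1)V(D_2) + [(2.5)(-1) + (-0.5)(-1)]Cov(D_1,D_2)
= -2.5·4 + 0.5·144 + -2·14.4 = 33.2

33.200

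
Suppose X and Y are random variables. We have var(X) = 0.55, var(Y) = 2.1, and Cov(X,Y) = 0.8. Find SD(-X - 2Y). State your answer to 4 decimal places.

3.4857

var(-X - 2Y) = (-1)²·var(X) + (-2)²·var(Y) + 2·(-1)·(-2)·Cov(X,Y)
= 1·0.55 + 4·2.1 + 4·0.8 = 12.15
SD(-X - 2Y) = √12.15 ≈ 3.4857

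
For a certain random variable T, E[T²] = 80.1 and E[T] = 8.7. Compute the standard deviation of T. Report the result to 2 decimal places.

var(T) = 80.1 − (8.7)² = 4.41
sd(T) = √4.41 ≈ 2.10

2.10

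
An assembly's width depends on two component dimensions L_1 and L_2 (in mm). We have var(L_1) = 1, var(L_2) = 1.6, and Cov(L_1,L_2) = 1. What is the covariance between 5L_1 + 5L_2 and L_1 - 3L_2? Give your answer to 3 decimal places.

Cov(5L_1 + 5L_2, L_1 - 3L_2) = (5)(1)var(L_1) + (5)(-3)var(L_2) + [(5)(-3) + (5)(1)]Cov(L_1,L_2)
= 5·1 + -15·1.6 + -10·1 = -29

-29.000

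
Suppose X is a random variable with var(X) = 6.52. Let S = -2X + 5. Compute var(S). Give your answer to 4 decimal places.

26.0800

var(-2X + 5) = (-2)²·var(X) = 4·6.52 = 26.08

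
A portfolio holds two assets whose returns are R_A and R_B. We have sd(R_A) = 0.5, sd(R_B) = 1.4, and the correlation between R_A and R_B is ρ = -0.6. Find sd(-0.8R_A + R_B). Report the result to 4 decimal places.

1.6709

Var(R_A) = (0.5)² = 0.25;  Var(R_B) = (1.4)² = 1.96
Cov(R_A,R_B) = ρ·sd(R_A)·sd(R_B) = -0.6·0.5·1.4 = -0.42
Var(-0.8R_A + R_B) = (-0.8)²·Var(R_A) + (1)²·Var(R_B) + 2·(-0.8)·(1)·Cov(R_A,R_B)
= 0.64·0.25 + 1·1.96 + -1.6·-0.42 = 2.792
sd(-0.8R_A + R_B) = √2.792 ≈ 1.6709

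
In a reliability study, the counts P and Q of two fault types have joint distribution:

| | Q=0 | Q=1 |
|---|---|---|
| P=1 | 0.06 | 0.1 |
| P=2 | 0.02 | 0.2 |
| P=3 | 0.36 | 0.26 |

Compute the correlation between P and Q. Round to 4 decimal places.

E[P] = 2.46,  E[Q] = 0.56
E[PQ] = 1.28
Cov(P,Q) = E[PQ] − E[P]E[Q] = 1.28 − (2.46)(0.56) = -0.0976
Var(P) = 0.5684,  Var(Q) = 0.2464
ρ = -0.0976 / √(0.5684·0.2464) ≈ -0.2608

-0.2608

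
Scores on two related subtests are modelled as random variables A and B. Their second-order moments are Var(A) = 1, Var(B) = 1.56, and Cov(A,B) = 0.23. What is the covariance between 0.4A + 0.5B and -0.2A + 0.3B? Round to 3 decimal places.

Cov(0.4A + 0.5B, -0.2A + 0.3B) = (0.4)(-0.2)Var(A) + (0.5)(0.3)Var(B) + [(0.4)(0.3) + (0.5)(-0.2)]Cov(A,B)
= -0.08·1 + 0.15·1.56 + 0.02·0.23 = 0.1586

0.159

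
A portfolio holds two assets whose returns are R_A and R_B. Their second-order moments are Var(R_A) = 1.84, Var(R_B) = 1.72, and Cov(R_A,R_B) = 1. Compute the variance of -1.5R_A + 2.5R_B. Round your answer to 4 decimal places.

7.3900

Var(-1.5R_A + 2.5R_B) = (-1.5)²·Var(R_A) + (2.5)²·Var(R_B) + 2·(-1.5)·(2.5)·Cov(R_A,R_B)
= 2.25·1.84 + 6.25·1.72 + -7.5·1 = 7.39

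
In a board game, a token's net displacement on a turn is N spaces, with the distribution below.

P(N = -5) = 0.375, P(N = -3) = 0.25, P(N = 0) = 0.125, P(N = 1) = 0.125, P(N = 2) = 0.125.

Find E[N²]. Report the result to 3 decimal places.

E[N²] = (-5)²(0.375) + (-3)²(0.25) + (0)²(0.125) + (1)²(0.125) + (2)²(0.125) = 12.25

12.250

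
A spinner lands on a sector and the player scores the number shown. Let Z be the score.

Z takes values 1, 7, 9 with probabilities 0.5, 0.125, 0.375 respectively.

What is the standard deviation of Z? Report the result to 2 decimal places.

E[Z] = (1)(0.5) + (7)(0.125) + (9)(0.375) = 4.75
E[Z²] = (1)²(0.5) + (7)²(0.125) + (9)²(0.375) = 37
Var(Z) = E[Z²] − (E[Z])² = 37 − (4.75)² = 14.4375
σ(Z) = √14.4375 ≈ 3.80

3.80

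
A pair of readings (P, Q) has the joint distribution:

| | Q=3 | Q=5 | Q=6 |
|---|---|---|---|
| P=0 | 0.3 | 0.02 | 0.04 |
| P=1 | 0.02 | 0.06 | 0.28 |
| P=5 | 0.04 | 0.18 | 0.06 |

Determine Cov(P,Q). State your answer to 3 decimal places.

0.738

E[P] = 1.76,  E[Q] = 4.66
E[PQ] = 8.94
Cov(P,Q) = E[PQ] − E[P]E[Q] = 8.94 − (1.76)(4.66) = 0.7384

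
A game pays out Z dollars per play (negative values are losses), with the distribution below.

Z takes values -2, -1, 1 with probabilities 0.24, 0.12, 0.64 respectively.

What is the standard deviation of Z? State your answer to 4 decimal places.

1.3109

E[Z] = (-2)(0.24) + (-1)(0.12) + (1)(0.64) = 0.04
E[Z²] = (-2)²(0.24) + (-1)²(0.12) + (1)²(0.64) = 1.72
var(Z) = E[Z²] − (E[Z])² = 1.72 − (0.04)² = 1.7184
SD(Z) = √1.7184 ≈ 1.3109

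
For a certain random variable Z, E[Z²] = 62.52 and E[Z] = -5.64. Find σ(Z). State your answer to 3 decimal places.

5.542

V(Z) = 62.52 − (-5.64)² = 30.7104
σ(Z) = √30.7104 ≈ 5.542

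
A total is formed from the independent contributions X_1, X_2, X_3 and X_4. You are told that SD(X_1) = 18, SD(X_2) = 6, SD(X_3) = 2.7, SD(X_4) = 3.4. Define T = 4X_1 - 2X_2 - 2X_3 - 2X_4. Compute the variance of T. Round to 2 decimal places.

Var(X_1) = 324, Var(X_2) = 36, Var(X_3) = 7.29, Var(X_4) = 11.56
By independence, Var(T) = (4)²Var(X_1) + (-2)²Var(X_2) + (-2)²Var(X_3) + (-2)²Var(X_4)
= (4)²·324 + (-2)²·36 + (-2)²·7.29 + (-2)²·11.56 = 5403.4

5403.40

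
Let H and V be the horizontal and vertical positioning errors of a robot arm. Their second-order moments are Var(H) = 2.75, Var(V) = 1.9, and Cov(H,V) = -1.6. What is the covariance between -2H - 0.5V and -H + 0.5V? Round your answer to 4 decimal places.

5.8250

Cov(-2H - 0.5V, -H + 0.5V) = (-2)(-1)Var(H) + (-0.5)(0.5)Var(V) + [(-2)(0.5) + (-0.5)(-1)]Cov(H,V)
= 2·2.75 + -0.25·1.9 + -0.5·-1.6 = 5.825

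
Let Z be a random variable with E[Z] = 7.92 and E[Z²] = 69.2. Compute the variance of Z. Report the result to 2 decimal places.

6.47

var(Z) = 69.2 − (7.92)² = 6.4736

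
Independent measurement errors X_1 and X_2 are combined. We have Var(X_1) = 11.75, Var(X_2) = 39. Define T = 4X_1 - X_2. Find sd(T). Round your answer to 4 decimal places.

15.0665

By independence, Var(T) = (4)²Var(X_1) + (-1)²Var(X_2)
= (4)²·11.75 + (-1)²·39 = 227
sd(T) = √227 ≈ 15.0665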